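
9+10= 19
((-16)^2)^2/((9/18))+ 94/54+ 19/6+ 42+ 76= 7084525/54 = 131194.91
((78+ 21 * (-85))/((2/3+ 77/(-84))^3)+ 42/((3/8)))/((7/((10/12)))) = 273400/21 = 13019.05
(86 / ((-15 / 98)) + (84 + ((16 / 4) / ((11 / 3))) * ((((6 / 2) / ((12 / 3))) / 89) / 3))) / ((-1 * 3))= 7017427/44055 = 159.29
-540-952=-1492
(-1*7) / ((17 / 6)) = -42/17 = -2.47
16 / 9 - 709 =-6365/9 = -707.22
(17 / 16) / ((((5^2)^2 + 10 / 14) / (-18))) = -357/11680 = -0.03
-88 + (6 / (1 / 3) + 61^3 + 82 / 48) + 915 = 5467865/24 = 227827.71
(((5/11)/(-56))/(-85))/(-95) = -1/994840 = 0.00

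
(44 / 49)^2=1936/2401 = 0.81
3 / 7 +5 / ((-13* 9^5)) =2302876/5373459 = 0.43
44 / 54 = 22/27 = 0.81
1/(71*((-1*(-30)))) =1/2130 = 0.00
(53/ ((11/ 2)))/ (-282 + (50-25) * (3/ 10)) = -212/6039 = -0.04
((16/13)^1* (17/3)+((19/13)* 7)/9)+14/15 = 407/45 = 9.04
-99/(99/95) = -95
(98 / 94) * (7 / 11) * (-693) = -21609/47 = -459.77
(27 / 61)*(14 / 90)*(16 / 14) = 24/305 = 0.08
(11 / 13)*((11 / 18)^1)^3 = 14641/75816 = 0.19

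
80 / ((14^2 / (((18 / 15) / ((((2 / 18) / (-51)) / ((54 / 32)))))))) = -37179/98 = -379.38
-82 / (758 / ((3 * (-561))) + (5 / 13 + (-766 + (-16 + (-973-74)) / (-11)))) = 897039/7323223 = 0.12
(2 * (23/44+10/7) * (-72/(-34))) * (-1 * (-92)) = 995256/1309 = 760.32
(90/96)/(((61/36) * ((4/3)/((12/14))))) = 1215/3416 = 0.36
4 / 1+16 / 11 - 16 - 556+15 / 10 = -12431/22 = -565.05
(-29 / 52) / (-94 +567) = -29/24596 = 0.00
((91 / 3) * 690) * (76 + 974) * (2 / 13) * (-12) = -40572000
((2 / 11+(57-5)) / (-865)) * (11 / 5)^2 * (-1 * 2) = 12628/21625 = 0.58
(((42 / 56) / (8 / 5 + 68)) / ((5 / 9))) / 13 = 9/6032 = 0.00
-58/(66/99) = -87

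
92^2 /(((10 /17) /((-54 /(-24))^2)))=72843.30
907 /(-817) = -907/817 = -1.11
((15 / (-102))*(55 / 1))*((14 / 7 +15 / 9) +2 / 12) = -6325/204 = -31.00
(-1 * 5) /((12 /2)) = -5/6 = -0.83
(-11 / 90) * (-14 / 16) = 77/720 = 0.11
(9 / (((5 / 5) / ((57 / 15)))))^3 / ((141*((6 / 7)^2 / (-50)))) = -9074457/470 = -19307.36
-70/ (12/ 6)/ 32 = -35/32 = -1.09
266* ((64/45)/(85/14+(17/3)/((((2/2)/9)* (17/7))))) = 238336/17055 = 13.97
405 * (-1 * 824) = -333720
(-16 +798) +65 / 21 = 16487/21 = 785.10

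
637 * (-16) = -10192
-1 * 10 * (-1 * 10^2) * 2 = 2000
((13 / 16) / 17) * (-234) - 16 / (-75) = -111899/10200 = -10.97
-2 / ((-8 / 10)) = 5/2 = 2.50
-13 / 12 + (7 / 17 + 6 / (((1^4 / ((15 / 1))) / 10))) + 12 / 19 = 3488245/3876 = 899.96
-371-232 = -603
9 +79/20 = 259/20 = 12.95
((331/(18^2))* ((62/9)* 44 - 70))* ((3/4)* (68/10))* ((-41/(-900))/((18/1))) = 242011643/78732000 = 3.07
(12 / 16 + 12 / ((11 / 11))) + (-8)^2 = 307/4 = 76.75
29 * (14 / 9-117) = -30131/9 = -3347.89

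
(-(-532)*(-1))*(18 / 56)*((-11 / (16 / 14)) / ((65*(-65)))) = -13167/33800 = -0.39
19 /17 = 1.12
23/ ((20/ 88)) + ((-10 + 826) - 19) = 4491/5 = 898.20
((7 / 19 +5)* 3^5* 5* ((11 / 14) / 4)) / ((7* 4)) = 681615/14896 = 45.76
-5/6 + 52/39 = 1/2 = 0.50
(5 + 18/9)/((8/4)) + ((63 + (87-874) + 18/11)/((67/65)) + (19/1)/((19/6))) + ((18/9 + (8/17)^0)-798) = -2190807/1474 = -1486.30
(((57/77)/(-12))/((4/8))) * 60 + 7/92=-51901/7084 = -7.33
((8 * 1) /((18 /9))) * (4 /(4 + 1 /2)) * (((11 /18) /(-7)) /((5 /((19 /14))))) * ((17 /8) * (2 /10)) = -3553/99225 = -0.04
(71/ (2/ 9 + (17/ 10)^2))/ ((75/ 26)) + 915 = 2585067/2801 = 922.91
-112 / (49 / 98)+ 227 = 3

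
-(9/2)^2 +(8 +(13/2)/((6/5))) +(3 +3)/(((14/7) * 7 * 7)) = -1991/294 = -6.77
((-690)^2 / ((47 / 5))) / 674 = 1190250/15839 = 75.15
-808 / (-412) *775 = 156550/103 = 1519.90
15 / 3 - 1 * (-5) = 10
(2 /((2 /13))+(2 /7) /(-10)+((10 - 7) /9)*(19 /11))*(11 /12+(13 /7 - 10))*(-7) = 9497729/13860 = 685.26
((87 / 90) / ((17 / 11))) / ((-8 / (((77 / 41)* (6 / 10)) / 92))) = -24563/25649600 = 0.00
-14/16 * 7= -49/8 = -6.12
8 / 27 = 0.30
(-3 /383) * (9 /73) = -27/27959 = 0.00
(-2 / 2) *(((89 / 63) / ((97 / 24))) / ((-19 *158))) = 356/3057537 = 0.00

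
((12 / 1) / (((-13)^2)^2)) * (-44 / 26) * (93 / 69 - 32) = 186120/8539739 = 0.02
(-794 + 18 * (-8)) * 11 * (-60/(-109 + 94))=-41272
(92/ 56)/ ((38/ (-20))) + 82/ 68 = 1543/4522 = 0.34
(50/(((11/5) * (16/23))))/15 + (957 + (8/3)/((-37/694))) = 2960225/3256 = 909.16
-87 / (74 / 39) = -3393/74 = -45.85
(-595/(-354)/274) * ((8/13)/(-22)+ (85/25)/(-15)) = -324989/208056420 = 0.00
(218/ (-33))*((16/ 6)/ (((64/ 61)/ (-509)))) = 3384341/396 = 8546.32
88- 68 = 20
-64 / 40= -8/5 = -1.60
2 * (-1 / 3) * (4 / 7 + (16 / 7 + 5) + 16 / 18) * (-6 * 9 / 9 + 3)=1102/63 = 17.49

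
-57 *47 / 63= -893/21 = -42.52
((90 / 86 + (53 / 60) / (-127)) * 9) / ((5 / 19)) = 19415397/546100 = 35.55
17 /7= 2.43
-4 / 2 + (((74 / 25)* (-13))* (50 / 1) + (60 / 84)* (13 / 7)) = -1924.67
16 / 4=4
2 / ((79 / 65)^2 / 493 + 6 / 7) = 29160950/12541237 = 2.33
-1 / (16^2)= -1/256 = 0.00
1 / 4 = 0.25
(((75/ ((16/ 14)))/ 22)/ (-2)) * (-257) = 383.31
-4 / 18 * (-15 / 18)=5/27 = 0.19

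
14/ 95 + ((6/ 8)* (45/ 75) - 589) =-588.40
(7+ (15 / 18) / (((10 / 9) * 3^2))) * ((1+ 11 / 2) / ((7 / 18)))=3315/28 = 118.39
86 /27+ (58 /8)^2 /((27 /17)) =15673/432 = 36.28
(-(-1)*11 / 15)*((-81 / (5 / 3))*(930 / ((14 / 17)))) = -1408671/35 = -40247.74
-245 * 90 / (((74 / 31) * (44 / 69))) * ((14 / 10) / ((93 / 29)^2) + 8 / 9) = -749347935/50468 = -14847.98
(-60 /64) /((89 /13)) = -195/1424 = -0.14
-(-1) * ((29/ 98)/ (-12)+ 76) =89347/1176 = 75.98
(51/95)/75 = 17/2375 = 0.01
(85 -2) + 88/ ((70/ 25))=801/7 = 114.43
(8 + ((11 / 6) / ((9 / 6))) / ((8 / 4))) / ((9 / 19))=2945/162 = 18.18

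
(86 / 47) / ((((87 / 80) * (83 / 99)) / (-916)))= -207968640/113129 = -1838.33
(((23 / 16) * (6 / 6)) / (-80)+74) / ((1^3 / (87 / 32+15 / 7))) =103125033/286720 = 359.67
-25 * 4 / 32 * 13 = -325/8 = -40.62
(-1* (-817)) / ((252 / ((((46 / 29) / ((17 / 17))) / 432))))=18791/1578528 = 0.01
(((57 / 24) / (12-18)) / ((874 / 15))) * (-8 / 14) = 5/1288 = 0.00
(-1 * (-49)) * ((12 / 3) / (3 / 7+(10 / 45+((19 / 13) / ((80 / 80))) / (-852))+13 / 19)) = 866187504/5892235 = 147.00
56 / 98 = 4/7 = 0.57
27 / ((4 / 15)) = 101.25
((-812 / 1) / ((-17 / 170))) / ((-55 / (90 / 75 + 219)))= -32509.53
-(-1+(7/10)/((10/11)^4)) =-2487/100000 = -0.02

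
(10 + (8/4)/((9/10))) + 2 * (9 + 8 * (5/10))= 344/9 = 38.22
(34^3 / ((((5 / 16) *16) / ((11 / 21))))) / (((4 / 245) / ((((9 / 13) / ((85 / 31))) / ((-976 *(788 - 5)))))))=-689843/8278920 = -0.08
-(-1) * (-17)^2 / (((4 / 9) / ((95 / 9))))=27455/4 = 6863.75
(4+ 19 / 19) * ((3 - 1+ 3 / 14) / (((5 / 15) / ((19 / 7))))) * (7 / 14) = 8835/196 = 45.08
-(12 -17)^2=-25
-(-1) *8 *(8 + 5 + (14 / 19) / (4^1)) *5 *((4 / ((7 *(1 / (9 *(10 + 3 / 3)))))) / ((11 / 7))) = 360720/19 = 18985.26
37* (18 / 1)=666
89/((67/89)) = 7921/67 = 118.22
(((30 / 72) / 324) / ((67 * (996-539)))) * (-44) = -55/29761668 = 0.00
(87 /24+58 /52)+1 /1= 597/104 = 5.74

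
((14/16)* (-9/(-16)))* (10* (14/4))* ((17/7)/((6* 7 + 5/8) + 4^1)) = 5355/5968 = 0.90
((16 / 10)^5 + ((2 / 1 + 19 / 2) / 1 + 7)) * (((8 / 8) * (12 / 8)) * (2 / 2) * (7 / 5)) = 60.87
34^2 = 1156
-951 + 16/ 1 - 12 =-947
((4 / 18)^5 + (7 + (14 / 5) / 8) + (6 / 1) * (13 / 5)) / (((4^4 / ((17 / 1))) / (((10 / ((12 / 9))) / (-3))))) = -460770227/120932352 = -3.81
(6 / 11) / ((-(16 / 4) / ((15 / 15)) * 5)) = -3/110 = -0.03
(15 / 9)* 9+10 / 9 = 145/9 = 16.11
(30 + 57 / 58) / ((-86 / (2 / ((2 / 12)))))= -5391/1247 = -4.32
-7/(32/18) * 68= -1071/4 = -267.75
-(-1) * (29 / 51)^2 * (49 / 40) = 41209/104040 = 0.40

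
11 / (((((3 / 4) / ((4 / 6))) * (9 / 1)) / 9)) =88/9 = 9.78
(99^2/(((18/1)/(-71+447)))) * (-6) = -1228392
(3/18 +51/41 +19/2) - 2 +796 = 99004/123 = 804.91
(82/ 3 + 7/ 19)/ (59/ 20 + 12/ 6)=31580/5643 = 5.60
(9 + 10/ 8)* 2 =41/2 = 20.50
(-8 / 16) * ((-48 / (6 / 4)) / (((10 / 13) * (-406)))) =-52/1015 = -0.05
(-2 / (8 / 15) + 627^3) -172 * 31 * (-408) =994669341/4 = 248667335.25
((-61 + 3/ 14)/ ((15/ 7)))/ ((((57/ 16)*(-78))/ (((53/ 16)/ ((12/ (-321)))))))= -9.05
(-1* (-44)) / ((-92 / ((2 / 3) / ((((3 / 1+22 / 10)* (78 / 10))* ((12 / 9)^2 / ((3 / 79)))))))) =-825/4913168 = 0.00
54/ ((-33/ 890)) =-16020/11 = -1456.36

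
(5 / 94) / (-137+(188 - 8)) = 5/4042 = 0.00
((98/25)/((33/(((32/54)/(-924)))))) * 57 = -1064/245025 = 0.00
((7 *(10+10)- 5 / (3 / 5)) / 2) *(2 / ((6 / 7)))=153.61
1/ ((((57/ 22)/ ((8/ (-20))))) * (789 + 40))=-44/236265 = 0.00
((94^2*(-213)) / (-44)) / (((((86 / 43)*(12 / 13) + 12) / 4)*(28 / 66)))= 2038907/70 = 29127.24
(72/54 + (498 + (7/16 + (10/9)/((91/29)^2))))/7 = 596093287/8347248 = 71.41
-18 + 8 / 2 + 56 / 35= -62/5 = -12.40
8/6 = 4/3 = 1.33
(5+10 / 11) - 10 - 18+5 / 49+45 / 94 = -1089833/50666 = -21.51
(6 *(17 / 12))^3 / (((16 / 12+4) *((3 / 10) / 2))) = 767.66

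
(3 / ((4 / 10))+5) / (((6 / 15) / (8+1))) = 1125/4 = 281.25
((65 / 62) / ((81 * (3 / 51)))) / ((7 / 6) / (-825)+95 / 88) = 1215500/5955813 = 0.20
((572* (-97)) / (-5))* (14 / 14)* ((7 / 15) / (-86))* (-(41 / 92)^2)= 163220057/13648200 = 11.96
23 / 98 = 0.23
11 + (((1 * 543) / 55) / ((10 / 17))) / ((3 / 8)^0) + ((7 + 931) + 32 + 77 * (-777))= -32357169/550 = -58831.22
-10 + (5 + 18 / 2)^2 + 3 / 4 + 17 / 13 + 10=10299/52 = 198.06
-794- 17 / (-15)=-11893/15 = -792.87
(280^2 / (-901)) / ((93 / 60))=-1568000/27931 = -56.14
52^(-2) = 1/2704 = 0.00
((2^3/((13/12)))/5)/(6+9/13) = 32/145 = 0.22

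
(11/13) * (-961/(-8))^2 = 10158731/832 = 12210.01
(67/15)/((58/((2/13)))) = 0.01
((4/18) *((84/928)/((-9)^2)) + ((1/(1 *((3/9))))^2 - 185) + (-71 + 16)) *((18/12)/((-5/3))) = 6511421/31320 = 207.90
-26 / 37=-0.70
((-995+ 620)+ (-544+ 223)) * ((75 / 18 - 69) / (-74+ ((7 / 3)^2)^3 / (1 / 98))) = 8223849/2868914 = 2.87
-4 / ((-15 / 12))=16/5 = 3.20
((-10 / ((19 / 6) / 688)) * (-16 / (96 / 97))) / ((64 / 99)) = 2064645/38 = 54332.76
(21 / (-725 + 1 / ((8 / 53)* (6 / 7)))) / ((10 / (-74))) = 37296/172145 = 0.22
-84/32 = -2.62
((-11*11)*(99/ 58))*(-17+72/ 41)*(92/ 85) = 68879250/20213 = 3407.67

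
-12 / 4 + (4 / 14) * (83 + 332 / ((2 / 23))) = 7781/7 = 1111.57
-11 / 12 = -0.92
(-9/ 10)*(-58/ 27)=29/15 = 1.93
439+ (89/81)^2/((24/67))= 69657403/157464 = 442.37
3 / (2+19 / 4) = 0.44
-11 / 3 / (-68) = 0.05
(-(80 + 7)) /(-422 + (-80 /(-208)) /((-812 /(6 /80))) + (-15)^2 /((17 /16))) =124898592/301817203 = 0.41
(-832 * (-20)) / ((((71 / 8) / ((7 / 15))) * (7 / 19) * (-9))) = -505856/1917 = -263.88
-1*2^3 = -8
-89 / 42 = -2.12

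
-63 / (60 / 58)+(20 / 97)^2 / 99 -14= -697682759/9314910 = -74.90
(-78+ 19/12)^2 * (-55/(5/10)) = -46248895/72 = -642345.76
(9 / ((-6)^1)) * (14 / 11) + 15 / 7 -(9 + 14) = -1753/77 = -22.77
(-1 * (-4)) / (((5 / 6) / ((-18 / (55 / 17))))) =-7344/275 = -26.71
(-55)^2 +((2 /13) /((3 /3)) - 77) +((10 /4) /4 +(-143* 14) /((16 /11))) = 81765/52 = 1572.40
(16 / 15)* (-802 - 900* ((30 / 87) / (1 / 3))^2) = -1882.82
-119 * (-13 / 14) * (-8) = -884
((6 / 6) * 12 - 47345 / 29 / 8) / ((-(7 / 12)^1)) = 133683/406 = 329.27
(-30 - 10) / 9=-40/9 = -4.44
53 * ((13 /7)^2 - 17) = -35192/49 = -718.20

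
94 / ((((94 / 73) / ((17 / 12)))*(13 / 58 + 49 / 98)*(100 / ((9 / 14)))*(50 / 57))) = 2051373/1960000 = 1.05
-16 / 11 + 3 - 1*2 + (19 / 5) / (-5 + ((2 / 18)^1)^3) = -243461/200420 = -1.21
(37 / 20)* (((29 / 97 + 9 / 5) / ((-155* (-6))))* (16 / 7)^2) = 1205312/55253625 = 0.02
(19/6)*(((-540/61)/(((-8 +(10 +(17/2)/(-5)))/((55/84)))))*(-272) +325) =45272725/2562 = 17670.85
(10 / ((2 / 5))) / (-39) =-25/39 = -0.64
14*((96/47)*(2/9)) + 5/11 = 10561/1551 = 6.81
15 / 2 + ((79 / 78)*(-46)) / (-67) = 42829/5226 = 8.20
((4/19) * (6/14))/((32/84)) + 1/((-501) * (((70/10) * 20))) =315611/1332660 = 0.24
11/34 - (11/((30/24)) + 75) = -14191/170 = -83.48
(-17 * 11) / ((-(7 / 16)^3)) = 765952/343 = 2233.10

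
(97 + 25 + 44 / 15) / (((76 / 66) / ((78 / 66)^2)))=158353/1045 = 151.53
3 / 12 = 1/4 = 0.25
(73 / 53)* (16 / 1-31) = -1095/53 = -20.66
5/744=0.01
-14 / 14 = -1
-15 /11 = -1.36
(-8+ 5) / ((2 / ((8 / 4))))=-3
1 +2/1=3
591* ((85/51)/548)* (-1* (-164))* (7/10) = 56539/274 = 206.35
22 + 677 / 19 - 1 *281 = -4244/19 = -223.37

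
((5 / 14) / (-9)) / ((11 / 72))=-20/77 = -0.26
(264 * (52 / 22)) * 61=38064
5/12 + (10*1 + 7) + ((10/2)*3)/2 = 299/12 = 24.92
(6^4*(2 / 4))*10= 6480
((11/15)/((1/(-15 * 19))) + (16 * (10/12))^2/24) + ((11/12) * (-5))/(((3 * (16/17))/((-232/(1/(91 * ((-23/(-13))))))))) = 13053001/216 = 60430.56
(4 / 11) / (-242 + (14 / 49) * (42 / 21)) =-14/9295 = 0.00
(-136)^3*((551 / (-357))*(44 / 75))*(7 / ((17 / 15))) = 211019776/15 = 14067985.07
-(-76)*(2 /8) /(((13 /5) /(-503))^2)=120179275/169 = 711119.97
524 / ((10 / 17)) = 4454/5 = 890.80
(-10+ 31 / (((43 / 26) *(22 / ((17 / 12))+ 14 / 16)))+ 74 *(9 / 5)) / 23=59642808/11032295 = 5.41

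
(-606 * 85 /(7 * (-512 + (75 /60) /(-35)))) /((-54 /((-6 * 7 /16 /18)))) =60095/1548396 = 0.04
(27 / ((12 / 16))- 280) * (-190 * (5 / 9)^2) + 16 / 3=1159432/81 = 14313.98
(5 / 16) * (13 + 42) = 275/16 = 17.19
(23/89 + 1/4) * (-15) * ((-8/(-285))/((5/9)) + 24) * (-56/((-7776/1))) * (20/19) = -1206184/867483 = -1.39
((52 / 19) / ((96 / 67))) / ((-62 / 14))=-6097/14136 = -0.43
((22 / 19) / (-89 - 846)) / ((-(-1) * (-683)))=2/1103045 = 0.00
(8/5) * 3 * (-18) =-432/5 = -86.40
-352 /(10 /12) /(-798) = 0.53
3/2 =1.50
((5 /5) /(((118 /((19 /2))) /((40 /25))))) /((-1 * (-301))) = 38/88795 = 0.00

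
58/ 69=0.84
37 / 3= 12.33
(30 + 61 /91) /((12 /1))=2791/1092 = 2.56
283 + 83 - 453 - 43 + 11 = -119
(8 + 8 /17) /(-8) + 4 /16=-55/68 = -0.81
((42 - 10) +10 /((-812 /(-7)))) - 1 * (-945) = 56671/58 = 977.09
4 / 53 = 0.08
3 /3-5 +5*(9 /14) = -11/14 = -0.79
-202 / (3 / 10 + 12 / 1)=-2020/123 = -16.42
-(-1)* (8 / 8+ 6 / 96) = 17/16 = 1.06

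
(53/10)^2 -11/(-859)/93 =28.09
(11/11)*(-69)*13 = -897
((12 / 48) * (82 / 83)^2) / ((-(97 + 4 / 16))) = -6724/2679821 = 0.00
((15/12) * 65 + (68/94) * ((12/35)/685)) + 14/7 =375234357/4507300 = 83.25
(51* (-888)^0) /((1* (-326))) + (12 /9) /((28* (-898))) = -240521/1536927 = -0.16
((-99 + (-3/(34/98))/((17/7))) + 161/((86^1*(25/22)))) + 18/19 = -590080289/5902825 = -99.97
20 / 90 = 2/9 = 0.22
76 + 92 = 168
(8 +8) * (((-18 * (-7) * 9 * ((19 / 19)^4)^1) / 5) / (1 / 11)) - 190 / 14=1396613/35 = 39903.23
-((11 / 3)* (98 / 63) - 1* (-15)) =-559/27 = -20.70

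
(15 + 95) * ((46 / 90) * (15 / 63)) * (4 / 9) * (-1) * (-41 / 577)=414920/981477 = 0.42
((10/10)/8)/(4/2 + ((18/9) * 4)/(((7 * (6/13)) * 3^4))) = 1701/27632 = 0.06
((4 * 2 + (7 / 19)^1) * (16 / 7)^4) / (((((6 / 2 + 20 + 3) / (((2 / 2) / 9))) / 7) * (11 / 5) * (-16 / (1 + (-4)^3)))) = 12.23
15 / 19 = 0.79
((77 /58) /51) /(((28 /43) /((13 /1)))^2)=3437291/331296 = 10.38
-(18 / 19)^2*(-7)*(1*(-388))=-879984/361 = -2437.63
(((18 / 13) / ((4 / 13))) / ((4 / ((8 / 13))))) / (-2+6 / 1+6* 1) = 9/130 = 0.07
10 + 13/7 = 83/7 = 11.86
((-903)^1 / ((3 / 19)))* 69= -394611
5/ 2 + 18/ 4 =7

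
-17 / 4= -4.25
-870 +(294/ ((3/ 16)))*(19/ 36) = -382/9 = -42.44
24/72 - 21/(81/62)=-425/27 = -15.74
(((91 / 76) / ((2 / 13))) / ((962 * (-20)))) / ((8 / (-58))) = 2639/899840 = 0.00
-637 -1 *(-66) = -571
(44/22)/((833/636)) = 1272/833 = 1.53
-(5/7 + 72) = -509/7 = -72.71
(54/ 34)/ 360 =3/680 = 0.00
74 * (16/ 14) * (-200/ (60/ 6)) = -11840/7 = -1691.43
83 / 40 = 2.08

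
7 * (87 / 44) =609/44 = 13.84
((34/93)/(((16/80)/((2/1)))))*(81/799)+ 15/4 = 24015/5828 = 4.12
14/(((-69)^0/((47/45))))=658/45 = 14.62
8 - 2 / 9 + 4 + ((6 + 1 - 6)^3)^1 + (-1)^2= 124/9 = 13.78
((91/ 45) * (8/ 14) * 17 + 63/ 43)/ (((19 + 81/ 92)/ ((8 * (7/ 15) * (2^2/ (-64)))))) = -13152734/53086725 = -0.25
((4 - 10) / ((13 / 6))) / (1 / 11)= -396/13 = -30.46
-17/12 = -1.42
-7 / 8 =-0.88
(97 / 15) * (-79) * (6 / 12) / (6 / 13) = -99619/180 = -553.44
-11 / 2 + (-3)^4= 151/2 = 75.50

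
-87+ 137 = 50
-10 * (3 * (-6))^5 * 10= 188956800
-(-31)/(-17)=-31/17 = -1.82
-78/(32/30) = -73.12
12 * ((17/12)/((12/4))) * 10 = 170/3 = 56.67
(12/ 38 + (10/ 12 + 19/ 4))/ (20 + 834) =1345/194712 = 0.01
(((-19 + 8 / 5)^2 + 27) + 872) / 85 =30044/2125 = 14.14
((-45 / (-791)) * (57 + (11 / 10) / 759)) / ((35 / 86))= 5073699/636755 = 7.97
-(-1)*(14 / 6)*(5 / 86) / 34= 35/8772 = 0.00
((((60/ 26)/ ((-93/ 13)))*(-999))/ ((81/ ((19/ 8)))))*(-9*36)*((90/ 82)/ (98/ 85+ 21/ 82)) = -726023250/304451 = -2384.70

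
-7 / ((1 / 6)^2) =-252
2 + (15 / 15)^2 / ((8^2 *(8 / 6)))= 515/256 = 2.01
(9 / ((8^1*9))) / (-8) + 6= 383/64 = 5.98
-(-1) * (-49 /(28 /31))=-217/4 = -54.25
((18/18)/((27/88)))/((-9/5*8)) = -55/243 = -0.23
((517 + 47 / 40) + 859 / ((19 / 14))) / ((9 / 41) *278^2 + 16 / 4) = 35868973/528747200 = 0.07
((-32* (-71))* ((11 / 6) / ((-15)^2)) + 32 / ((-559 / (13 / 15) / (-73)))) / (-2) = -321224/29025 = -11.07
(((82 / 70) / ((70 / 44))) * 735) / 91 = 2706/455 = 5.95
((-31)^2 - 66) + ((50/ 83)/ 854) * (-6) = 31719545/35441 = 895.00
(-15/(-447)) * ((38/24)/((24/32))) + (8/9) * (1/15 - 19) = -337103/20115 = -16.76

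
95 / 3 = 31.67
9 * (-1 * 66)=-594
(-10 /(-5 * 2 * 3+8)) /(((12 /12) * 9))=5/99 = 0.05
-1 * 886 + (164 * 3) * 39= 18302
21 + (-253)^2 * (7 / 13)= 448336/13 = 34487.38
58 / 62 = 29/31 = 0.94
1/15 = 0.07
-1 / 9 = -0.11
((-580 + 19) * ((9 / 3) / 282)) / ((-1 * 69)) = 187/2162 = 0.09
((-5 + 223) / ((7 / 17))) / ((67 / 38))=140828/469 = 300.27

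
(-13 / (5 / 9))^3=-1601613/125 = -12812.90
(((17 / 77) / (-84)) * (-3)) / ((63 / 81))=153/15092 = 0.01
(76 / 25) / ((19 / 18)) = 72/25 = 2.88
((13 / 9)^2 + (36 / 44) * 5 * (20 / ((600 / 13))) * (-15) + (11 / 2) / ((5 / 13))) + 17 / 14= -560719/62370 = -8.99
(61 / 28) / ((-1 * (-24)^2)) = -61/16128 = 0.00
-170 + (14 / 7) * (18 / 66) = -1864/11 = -169.45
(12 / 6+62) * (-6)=-384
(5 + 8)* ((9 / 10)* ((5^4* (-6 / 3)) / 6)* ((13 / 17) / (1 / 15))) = -950625/34 = -27959.56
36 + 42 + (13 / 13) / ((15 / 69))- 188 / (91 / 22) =16903/455 = 37.15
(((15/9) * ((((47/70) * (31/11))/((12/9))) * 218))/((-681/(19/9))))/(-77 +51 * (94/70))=15087235/80363448 = 0.19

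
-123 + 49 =-74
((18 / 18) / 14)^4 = 1/38416 = 0.00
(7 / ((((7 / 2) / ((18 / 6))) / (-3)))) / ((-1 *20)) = 9/10 = 0.90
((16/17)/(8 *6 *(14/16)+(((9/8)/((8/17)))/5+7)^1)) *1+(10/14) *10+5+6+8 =49292303/1884127 = 26.16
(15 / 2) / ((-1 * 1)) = -15/2 = -7.50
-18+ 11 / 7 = -16.43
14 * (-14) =-196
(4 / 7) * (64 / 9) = 256/63 = 4.06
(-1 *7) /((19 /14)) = -5.16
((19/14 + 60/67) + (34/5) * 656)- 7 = 20898887/4690 = 4456.05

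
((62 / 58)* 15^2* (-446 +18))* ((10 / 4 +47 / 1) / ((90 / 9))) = -509559.83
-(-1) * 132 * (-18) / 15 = -792/5 = -158.40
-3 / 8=-0.38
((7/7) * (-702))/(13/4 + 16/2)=-312/5 = -62.40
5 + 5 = 10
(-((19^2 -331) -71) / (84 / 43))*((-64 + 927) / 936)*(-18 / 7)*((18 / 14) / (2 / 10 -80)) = 7607345/9488752 = 0.80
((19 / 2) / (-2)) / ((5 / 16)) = -76/5 = -15.20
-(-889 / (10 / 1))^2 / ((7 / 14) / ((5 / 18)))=-790321/180 = -4390.67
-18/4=-9/2 = -4.50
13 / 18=0.72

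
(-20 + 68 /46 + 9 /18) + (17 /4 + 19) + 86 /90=25601/4140 = 6.18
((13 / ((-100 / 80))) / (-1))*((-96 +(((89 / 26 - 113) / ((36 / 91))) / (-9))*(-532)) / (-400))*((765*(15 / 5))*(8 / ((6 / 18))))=589621591/25 = 23584863.64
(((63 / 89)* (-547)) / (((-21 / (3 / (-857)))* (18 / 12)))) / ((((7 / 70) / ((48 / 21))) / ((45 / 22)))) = -11815200/5873021 = -2.01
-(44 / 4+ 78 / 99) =-389/33 = -11.79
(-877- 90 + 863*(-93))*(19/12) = -771647/6 = -128607.83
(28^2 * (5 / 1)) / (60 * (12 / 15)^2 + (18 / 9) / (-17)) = 166600/1627 = 102.40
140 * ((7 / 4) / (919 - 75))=245/844 = 0.29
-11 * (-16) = 176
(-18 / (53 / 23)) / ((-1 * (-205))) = -414/10865 = -0.04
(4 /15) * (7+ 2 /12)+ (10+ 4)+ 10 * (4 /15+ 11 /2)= 3311/45 = 73.58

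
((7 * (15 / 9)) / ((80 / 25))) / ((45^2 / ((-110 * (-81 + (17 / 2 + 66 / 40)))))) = 109109/7776 = 14.03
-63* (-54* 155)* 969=510963390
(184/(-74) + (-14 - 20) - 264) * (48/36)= -400.65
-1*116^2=-13456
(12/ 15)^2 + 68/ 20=101/25 = 4.04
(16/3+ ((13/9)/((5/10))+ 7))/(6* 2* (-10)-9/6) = -274/2187 = -0.13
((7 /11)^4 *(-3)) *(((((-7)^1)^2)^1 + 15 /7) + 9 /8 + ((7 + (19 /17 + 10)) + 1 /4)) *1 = -69195105/1991176 = -34.75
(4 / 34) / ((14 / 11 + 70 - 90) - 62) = -11/7548 = 0.00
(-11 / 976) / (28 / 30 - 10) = 165/132736 = 0.00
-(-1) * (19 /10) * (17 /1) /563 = 323/5630 = 0.06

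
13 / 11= 1.18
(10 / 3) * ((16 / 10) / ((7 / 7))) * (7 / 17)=112/51 = 2.20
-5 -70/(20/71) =-253.50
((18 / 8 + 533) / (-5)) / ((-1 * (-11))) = -2141/220 = -9.73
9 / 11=0.82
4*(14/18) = 28/9 = 3.11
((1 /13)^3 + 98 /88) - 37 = -3469019/96668 = -35.89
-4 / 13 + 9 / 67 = -151/871 = -0.17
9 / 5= 1.80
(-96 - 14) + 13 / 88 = -9667/88 = -109.85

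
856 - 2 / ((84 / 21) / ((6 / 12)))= 3423/4 = 855.75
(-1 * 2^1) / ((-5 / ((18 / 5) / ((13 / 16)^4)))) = 2359296/714025 = 3.30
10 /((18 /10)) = 50/9 = 5.56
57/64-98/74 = -1027/2368 = -0.43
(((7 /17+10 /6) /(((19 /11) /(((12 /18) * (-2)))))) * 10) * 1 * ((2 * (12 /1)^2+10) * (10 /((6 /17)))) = -69493600/513 = -135465.11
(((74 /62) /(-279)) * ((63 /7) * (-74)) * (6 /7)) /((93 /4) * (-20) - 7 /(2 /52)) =-16428/4352369 = 0.00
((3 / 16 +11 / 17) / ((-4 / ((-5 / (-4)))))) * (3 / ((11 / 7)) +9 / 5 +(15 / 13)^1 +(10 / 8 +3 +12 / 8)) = -2.77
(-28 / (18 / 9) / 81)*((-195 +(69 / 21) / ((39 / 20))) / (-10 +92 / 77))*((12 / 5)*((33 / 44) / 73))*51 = -13816495/2895399 = -4.77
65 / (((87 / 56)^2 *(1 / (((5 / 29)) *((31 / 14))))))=2256800/219501 = 10.28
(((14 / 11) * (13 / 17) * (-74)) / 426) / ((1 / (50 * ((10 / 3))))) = -3367000/119493 = -28.18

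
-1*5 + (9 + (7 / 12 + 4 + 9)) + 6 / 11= 2393/132 = 18.13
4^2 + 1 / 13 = 209/13 = 16.08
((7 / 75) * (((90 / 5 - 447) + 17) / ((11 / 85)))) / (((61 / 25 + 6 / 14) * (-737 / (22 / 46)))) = 857990/12764103 = 0.07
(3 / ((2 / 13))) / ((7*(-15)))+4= 267/70 = 3.81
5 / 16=0.31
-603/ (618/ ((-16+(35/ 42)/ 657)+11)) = 1320235/270684 = 4.88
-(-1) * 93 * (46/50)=2139/25 = 85.56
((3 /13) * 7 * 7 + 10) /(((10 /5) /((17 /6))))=4709/156 = 30.19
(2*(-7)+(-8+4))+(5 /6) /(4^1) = -427/24 = -17.79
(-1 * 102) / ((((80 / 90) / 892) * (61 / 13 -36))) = 1330641/407 = 3269.39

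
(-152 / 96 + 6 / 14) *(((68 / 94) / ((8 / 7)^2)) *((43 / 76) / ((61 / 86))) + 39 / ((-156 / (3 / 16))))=-66774703/146423424 = -0.46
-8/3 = -2.67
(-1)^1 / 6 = -1/6 = -0.17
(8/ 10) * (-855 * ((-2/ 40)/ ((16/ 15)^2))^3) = 0.06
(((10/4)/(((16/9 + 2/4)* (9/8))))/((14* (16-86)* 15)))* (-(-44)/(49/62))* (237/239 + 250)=-327289072/352910985 = -0.93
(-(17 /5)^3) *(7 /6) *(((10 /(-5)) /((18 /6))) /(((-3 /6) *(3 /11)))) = -756602/3375 = -224.18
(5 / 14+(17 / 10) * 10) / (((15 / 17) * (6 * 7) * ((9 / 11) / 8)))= 1122/245 = 4.58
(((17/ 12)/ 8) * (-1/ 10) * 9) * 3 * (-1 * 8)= 153/40 = 3.82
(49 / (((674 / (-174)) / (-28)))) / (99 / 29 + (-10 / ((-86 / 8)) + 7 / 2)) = 99231272/2197577 = 45.15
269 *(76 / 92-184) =-1133297/23 = -49273.78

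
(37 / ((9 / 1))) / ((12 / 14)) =259/54 = 4.80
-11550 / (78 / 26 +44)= -11550/47 = -245.74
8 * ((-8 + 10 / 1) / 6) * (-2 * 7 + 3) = -88/3 = -29.33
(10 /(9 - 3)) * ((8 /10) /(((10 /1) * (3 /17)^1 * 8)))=0.09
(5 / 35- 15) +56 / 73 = -7200/511 = -14.09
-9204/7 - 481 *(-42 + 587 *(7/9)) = -12645113/63 = -200716.08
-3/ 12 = -1/4 = -0.25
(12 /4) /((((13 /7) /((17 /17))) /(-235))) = -379.62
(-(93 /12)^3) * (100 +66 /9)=-4796351/96 = -49961.99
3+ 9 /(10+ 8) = 7/2 = 3.50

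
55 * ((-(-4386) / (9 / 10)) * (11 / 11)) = 804100/3 = 268033.33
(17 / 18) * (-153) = -289/2 = -144.50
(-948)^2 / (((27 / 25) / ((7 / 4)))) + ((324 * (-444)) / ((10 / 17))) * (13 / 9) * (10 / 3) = 836236/3 = 278745.33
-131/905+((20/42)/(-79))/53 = -11527487/79573935 = -0.14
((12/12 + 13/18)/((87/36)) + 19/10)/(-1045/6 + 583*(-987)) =-2273/500767795 = 0.00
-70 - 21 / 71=-4991/71 = -70.30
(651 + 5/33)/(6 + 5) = 21488/363 = 59.20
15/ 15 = 1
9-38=-29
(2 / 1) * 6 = 12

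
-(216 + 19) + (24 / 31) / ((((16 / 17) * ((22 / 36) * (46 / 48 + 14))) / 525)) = -22985065/122419 = -187.76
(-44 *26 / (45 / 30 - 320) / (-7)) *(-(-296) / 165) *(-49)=4736/105 = 45.10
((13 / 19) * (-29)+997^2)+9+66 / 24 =75544069/76 = 994000.91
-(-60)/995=12/199 = 0.06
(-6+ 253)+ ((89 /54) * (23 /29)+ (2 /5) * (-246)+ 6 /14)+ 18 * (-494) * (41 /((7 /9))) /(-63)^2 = 86577509/2685690 = 32.24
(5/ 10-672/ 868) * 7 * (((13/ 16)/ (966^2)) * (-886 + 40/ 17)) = 13949/9445824 = 0.00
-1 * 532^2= -283024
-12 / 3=-4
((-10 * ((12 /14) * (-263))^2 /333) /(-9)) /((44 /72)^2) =99603360/219373 = 454.04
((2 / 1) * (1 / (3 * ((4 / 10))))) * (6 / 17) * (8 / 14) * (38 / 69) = 1520/8211 = 0.19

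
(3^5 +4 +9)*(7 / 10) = 896/5 = 179.20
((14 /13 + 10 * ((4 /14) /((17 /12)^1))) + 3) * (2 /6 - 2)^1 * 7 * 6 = -94270/221 = -426.56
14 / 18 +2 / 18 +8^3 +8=4688/9 = 520.89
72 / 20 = 18/5 = 3.60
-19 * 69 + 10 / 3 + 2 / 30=-6538/5 = -1307.60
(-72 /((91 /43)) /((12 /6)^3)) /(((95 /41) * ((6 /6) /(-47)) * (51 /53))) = 13174899/146965 = 89.65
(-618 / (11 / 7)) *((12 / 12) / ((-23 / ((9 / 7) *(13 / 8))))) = 36153/1012 = 35.72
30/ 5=6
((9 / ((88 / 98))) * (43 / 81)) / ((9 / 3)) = 1.77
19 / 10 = 1.90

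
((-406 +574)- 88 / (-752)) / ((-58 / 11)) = -173833/5452 = -31.88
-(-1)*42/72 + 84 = 1015/12 = 84.58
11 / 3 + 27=92/3 = 30.67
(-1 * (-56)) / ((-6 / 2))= -56/3 = -18.67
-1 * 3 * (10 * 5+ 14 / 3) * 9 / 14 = -738/7 = -105.43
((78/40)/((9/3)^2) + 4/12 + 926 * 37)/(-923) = -685251/18460 = -37.12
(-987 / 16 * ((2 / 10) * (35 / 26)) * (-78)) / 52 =20727/832 = 24.91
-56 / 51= -1.10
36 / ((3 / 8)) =96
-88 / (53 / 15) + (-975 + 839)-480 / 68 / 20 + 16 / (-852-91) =-137026658/849643 = -161.28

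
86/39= 2.21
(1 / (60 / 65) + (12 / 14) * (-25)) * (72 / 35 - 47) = 2688257/2940 = 914.37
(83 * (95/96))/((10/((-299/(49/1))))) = -471523/9408 = -50.12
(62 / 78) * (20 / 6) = 310/117 = 2.65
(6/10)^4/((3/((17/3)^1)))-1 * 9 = -5472/625 = -8.76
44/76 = 11/19 = 0.58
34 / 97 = 0.35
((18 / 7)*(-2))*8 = -288/7 = -41.14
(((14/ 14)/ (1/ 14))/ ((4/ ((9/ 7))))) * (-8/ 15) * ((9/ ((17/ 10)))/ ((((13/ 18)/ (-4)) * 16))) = 972/221 = 4.40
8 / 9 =0.89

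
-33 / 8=-4.12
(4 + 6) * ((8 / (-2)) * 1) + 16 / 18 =-352/9 = -39.11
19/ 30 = 0.63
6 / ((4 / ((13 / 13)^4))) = 3/2 = 1.50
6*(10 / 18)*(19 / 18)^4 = 651605/157464 = 4.14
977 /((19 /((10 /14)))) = 4885/133 = 36.73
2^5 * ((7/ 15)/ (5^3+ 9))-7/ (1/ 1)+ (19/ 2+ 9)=23339/2010 = 11.61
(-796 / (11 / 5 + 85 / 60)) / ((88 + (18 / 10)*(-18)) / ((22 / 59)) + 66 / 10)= -656700/464597 = -1.41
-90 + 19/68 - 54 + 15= -128.72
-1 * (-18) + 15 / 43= 789/43 = 18.35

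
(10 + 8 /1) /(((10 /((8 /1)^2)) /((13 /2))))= 3744/5 = 748.80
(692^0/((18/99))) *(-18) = -99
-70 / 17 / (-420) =1/102 = 0.01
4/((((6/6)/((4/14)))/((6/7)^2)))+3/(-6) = 233/686 = 0.34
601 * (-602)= -361802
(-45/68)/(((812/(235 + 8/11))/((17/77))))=-116685/2751056 = -0.04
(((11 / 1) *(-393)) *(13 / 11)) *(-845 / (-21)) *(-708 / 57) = 339612260/133 = 2553475.64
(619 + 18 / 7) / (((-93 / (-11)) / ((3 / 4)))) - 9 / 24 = 95071/1736 = 54.76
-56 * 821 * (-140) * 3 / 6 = 3218320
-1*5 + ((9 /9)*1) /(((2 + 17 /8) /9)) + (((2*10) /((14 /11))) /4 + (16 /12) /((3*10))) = 8003/6930 = 1.15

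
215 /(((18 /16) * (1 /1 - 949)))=-430/2133 = -0.20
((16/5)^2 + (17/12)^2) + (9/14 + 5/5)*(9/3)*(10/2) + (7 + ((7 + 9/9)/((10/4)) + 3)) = 1262263/25200 = 50.09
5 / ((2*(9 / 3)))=5/6 = 0.83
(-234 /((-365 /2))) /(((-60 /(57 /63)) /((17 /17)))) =-247/12775 = -0.02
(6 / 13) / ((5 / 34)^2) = 6936/325 = 21.34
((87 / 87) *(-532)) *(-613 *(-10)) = -3261160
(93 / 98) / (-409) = -93/40082 = 0.00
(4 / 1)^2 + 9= 25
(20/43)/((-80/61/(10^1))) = -305/86 = -3.55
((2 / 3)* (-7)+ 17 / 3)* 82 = 82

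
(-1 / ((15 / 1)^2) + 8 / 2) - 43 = -39.00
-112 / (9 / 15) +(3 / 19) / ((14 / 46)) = -74273/399 = -186.15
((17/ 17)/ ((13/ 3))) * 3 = 9/13 = 0.69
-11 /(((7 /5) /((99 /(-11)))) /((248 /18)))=6820/7 = 974.29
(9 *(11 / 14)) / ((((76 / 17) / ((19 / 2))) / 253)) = 425799/112 = 3801.78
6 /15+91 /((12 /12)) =457/5 = 91.40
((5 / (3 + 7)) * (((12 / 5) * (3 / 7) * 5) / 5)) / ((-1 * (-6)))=3/35 = 0.09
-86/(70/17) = -731/35 = -20.89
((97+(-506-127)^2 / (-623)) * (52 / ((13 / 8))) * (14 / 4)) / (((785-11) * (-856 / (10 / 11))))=3402580/40539411 = 0.08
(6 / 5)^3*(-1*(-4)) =864/125 = 6.91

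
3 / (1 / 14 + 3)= 42/43 = 0.98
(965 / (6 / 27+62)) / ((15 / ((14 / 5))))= 579/200 = 2.90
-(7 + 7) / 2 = -7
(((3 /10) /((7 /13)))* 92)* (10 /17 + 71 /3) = 739726/595 = 1243.24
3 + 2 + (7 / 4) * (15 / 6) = 75/8 = 9.38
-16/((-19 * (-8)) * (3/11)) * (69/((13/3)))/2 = -759/247 = -3.07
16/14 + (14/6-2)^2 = 79/63 = 1.25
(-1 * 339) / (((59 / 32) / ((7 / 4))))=-18984/59 = -321.76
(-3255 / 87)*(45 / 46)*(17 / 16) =-830025/21344 = -38.89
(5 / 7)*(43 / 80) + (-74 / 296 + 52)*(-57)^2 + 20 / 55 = 207144165/1232 = 168136.50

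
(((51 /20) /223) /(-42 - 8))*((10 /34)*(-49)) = 147/44600 = 0.00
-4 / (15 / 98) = -392/15 = -26.13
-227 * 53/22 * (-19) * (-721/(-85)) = 164812669/1870 = 88135.12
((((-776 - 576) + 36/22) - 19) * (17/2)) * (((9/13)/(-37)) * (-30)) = -6533.66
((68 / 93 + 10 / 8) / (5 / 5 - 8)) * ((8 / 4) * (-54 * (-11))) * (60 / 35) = -875556/1519 = -576.40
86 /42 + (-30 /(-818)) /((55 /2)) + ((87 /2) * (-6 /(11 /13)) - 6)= -29515768/94479 = -312.41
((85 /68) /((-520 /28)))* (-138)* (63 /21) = 1449/52 = 27.87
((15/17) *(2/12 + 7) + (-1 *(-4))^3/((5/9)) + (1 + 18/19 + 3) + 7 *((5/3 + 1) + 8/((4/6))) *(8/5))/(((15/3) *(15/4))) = 5634494/363375 = 15.51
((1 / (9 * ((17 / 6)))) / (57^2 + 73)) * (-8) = -8/84711 = 0.00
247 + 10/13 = 3221/13 = 247.77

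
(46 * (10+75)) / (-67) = -3910/67 = -58.36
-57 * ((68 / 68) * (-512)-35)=31179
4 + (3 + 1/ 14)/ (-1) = 13/14 = 0.93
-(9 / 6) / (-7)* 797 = 2391/14 = 170.79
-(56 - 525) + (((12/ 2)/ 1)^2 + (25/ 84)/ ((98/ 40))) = 519770/1029 = 505.12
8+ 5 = 13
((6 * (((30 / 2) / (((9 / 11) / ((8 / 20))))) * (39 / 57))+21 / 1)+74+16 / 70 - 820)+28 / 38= -461463/665 = -693.93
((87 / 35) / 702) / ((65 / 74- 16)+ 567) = 1073/167235705 = 0.00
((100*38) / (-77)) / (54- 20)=-1900/1309 = -1.45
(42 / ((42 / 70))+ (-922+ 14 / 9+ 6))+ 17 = -7447/9 = -827.44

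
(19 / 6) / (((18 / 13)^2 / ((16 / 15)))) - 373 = -1353163/3645 = -371.24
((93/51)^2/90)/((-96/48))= -961/52020 = -0.02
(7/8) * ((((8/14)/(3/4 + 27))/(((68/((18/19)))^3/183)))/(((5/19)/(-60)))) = -133407/65622941 = 0.00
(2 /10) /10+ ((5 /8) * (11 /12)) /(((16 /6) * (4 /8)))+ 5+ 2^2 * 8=119839/3200 = 37.45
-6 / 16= -3/8 = -0.38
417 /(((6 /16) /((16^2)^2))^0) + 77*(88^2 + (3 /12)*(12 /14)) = 1193443/2 = 596721.50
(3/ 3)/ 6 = 1/6 = 0.17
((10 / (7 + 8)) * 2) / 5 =4/15 = 0.27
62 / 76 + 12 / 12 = 69/38 = 1.82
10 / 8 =5/4 = 1.25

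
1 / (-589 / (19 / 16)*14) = -1/6944 = 0.00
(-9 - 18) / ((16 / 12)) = -81/4 = -20.25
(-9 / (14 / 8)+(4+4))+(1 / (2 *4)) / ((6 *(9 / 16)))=547/189 = 2.89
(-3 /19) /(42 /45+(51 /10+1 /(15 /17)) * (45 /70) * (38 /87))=-18270/310517 = -0.06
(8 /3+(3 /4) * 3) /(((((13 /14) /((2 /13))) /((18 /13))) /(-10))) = -24780/2197 = -11.28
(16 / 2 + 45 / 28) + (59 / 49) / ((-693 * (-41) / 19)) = 53506163/5568948 = 9.61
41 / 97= 0.42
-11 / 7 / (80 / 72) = -99/70 = -1.41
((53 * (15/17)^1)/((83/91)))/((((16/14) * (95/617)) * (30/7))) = 145813759/2144720 = 67.99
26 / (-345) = -26/345 = -0.08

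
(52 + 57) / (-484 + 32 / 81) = -8829/39172 = -0.23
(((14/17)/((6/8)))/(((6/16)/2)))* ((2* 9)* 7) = 12544/17 = 737.88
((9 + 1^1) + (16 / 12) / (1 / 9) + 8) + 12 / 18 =92/3 = 30.67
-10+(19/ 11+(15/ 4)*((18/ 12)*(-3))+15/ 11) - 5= -2533/88 = -28.78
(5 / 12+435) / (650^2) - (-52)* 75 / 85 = 158187553/3447600 = 45.88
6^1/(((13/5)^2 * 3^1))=50/169 = 0.30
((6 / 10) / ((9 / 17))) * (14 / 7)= 34/15 = 2.27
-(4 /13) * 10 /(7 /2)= -80/91 = -0.88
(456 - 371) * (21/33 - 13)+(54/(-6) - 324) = -15223/11 = -1383.91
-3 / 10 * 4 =-6/5 = -1.20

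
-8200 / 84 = -97.62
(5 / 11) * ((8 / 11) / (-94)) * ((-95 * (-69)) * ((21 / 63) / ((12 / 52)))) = -568100/17061 = -33.30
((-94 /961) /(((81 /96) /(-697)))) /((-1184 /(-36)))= 262072/106671 = 2.46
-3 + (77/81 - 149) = -12235/81 = -151.05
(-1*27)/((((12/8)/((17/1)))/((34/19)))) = -10404/19 = -547.58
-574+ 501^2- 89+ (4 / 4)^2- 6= 250333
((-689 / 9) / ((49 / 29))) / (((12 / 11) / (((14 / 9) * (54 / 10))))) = -348.87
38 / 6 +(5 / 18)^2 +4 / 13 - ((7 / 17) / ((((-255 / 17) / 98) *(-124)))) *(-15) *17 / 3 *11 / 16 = 8341979/1044576 = 7.99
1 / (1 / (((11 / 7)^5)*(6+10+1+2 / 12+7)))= 23352395/100842 = 231.57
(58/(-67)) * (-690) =40020/67 = 597.31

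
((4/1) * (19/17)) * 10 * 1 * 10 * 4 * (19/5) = 115520/17 = 6795.29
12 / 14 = 6/7 = 0.86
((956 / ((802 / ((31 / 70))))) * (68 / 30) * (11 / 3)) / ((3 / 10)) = 5541932/378945 = 14.62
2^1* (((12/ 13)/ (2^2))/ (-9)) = -2/39 = -0.05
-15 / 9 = -5/3 = -1.67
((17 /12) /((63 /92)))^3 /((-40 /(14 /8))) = -59776471/154314720 = -0.39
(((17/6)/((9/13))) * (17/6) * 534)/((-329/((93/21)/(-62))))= 1.34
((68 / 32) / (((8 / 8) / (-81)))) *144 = -24786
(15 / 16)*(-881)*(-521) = 6885015/16 = 430313.44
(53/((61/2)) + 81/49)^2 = 102718225/8934121 = 11.50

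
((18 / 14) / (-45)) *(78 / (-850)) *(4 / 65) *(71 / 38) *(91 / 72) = 923/2422500 = 0.00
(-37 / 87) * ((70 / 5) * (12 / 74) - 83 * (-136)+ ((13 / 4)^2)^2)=-35999399/7424 = -4849.06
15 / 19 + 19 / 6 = 451/114 = 3.96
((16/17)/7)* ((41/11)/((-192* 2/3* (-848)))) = 41/8880256 = 0.00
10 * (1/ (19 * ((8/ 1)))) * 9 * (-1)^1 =-45/76 = -0.59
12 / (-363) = -4/121 = -0.03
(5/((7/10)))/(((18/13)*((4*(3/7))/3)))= 325/36 = 9.03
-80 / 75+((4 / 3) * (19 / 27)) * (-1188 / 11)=-512/5 = -102.40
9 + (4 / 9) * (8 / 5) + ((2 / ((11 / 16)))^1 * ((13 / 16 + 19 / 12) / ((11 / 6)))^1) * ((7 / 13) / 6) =711551/70785 = 10.05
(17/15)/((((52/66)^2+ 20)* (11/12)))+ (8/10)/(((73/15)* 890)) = 2193627/36474158 = 0.06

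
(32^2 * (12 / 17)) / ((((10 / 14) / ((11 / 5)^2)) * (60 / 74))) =64182272/10625 = 6040.68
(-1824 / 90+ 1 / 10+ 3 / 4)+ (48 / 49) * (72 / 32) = -10121/588 = -17.21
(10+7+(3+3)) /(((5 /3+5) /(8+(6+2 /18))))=2921/60 = 48.68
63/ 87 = 21/29 = 0.72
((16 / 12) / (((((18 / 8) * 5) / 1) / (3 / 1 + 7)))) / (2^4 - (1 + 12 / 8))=64/729 = 0.09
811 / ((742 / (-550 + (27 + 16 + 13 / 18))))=-7390643/13356 = -553.36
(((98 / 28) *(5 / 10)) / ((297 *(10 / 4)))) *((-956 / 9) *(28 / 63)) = -13384/120285 = -0.11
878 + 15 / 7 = 6161/7 = 880.14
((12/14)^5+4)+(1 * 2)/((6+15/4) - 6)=1259516/252105 = 5.00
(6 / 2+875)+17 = 895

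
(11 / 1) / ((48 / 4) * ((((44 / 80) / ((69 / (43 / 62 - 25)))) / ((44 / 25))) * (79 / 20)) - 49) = -250976/1237037 = -0.20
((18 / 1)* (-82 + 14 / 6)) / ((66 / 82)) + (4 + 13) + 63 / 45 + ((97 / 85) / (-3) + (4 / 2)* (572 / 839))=-829455587/470679 = -1762.25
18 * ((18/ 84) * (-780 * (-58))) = 1221480/7 = 174497.14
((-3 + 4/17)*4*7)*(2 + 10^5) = -131602632/17 = -7741331.29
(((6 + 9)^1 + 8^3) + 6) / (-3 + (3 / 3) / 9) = -369/2 = -184.50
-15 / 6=-5/2 = -2.50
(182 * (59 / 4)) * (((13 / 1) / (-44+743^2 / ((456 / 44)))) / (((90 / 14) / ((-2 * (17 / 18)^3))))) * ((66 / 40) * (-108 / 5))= 6.12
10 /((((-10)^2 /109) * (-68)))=-109/680 = -0.16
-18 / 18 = -1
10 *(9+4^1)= 130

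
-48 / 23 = -2.09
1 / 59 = 0.02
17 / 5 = 3.40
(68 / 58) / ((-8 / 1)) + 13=1491/116 = 12.85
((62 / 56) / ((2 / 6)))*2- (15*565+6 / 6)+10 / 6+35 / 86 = -7645957/903 = -8467.28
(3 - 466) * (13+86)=-45837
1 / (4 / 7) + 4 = 23/4 = 5.75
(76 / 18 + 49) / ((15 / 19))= 9101/135 = 67.41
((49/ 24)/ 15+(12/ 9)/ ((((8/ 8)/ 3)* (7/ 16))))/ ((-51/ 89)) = -2081087/128520 = -16.19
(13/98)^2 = 0.02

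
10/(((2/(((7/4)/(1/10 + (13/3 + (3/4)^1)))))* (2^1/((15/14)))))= 1125/1244 = 0.90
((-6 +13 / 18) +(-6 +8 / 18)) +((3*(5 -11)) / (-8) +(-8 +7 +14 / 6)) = -29/4 = -7.25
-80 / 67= -1.19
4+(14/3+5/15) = 9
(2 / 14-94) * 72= -47304/7 = -6757.71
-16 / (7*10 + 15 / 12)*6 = -128/95 = -1.35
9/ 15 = 3/5 = 0.60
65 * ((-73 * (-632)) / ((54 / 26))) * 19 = 740713480/27 = 27433832.59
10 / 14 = 5/7 = 0.71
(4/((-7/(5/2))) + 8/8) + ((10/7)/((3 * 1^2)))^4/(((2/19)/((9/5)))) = 9739/21609 = 0.45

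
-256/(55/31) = -7936/55 = -144.29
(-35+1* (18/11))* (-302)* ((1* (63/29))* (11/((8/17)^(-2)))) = 446882688/8381 = 53320.93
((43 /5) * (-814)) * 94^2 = -61855534.40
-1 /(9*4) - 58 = -2089/36 = -58.03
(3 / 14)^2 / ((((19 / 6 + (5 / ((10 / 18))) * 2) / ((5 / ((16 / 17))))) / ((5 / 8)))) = 11475/1593088 = 0.01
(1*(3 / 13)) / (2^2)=3/52 = 0.06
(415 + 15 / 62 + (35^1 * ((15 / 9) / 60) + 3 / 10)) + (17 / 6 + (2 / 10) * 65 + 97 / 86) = 104008087/239940 = 433.48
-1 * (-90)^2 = -8100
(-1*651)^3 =-275894451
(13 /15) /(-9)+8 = 1067/135 = 7.90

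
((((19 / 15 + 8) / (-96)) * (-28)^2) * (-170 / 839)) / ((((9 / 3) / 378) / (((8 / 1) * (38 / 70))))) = 35199248/4195 = 8390.76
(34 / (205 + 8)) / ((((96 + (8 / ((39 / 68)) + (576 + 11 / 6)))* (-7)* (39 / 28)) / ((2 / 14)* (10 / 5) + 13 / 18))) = -17272/719889093 = 0.00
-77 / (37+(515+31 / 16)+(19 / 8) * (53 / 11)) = -13552/99507 = -0.14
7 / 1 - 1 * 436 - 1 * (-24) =-405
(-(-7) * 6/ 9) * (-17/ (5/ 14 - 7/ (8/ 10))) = 9.45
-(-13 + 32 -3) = -16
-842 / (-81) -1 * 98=-7096/81 = -87.60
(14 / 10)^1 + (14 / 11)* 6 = 497/55 = 9.04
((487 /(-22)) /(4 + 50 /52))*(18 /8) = -18993/1892 = -10.04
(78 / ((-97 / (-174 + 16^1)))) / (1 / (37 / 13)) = 35076/97 = 361.61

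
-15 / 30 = -1/2 = -0.50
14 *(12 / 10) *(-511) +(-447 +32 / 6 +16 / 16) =-135382/15 = -9025.47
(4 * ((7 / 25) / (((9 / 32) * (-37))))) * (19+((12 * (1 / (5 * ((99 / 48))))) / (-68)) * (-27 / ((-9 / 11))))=-1404032/707625 = -1.98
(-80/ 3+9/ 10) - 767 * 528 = -12150053/30 = -405001.77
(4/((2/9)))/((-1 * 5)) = -18/5 = -3.60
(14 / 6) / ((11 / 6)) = 14/11 = 1.27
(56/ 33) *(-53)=-2968/33 = -89.94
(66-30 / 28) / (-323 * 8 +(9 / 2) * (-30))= -909/38066 = -0.02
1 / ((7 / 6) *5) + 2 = 76/35 = 2.17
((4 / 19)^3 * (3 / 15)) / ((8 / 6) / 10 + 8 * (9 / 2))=96/1858789 = 0.00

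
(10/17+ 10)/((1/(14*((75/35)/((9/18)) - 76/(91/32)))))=-735120/221 = -3326.33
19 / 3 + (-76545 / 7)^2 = 358722694/3 = 119574231.33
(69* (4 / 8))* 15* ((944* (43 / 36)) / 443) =583510/443 = 1317.18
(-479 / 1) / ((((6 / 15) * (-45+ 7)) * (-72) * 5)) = -479/5472 = -0.09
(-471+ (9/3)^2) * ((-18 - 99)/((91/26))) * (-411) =-6347484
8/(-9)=-8/9 = -0.89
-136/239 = -0.57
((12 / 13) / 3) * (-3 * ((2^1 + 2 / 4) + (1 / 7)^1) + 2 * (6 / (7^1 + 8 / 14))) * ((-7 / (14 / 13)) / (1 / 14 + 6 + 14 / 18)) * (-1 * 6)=-508356/45739 = -11.11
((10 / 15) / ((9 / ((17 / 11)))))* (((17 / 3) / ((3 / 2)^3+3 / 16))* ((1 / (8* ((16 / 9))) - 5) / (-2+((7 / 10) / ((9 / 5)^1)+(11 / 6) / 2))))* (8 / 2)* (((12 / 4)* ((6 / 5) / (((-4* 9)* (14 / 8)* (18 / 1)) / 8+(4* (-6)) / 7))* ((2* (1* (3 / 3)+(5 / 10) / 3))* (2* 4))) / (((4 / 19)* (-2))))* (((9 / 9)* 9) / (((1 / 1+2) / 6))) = 571877824/5589375 = 102.32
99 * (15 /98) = 1485/98 = 15.15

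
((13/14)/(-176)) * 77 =-13/32 = -0.41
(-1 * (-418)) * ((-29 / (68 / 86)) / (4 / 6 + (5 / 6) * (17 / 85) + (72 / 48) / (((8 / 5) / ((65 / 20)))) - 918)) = 50039616/2983687 = 16.77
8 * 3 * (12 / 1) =288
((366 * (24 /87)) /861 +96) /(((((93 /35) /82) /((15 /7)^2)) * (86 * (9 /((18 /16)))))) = 37499250/1894193 = 19.80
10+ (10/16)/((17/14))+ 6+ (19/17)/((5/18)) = 6983/340 = 20.54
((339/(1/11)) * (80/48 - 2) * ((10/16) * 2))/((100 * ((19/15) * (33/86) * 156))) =-4859/23712 = -0.20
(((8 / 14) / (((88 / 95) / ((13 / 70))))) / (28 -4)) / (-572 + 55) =-247/26751648 = 0.00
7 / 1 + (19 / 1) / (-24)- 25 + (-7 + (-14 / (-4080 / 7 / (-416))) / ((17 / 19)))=-1281751/34680 = -36.96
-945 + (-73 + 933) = -85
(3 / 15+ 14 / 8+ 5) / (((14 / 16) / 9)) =2502/35 = 71.49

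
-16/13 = -1.23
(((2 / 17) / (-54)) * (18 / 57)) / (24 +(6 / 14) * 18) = -7/322677 = 0.00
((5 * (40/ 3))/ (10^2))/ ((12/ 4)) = 2/9 = 0.22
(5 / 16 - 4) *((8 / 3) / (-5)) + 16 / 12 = 33/10 = 3.30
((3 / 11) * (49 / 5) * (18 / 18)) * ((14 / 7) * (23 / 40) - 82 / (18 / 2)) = -70217/3300 = -21.28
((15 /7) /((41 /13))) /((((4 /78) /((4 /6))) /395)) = 1001325/287 = 3488.94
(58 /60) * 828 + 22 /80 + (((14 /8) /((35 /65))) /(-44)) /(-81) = 57072179/71280 = 800.68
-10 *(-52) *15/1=7800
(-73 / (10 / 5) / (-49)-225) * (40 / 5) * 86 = -7560088/49 = -154287.51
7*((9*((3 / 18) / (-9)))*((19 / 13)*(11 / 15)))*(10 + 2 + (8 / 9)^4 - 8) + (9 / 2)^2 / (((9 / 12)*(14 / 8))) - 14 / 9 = 8.09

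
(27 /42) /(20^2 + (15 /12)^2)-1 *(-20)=899572/44975 = 20.00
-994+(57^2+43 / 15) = 33868/15 = 2257.87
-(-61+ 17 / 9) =59.11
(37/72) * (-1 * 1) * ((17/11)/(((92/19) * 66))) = -11951/4809024 = 0.00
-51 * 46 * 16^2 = -600576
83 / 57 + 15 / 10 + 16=18.96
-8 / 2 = -4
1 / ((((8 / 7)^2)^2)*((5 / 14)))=16807/10240 = 1.64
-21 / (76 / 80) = -420/19 = -22.11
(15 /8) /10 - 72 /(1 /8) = -9213/16 = -575.81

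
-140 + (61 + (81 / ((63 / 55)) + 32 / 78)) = -2150/273 = -7.88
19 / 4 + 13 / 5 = 7.35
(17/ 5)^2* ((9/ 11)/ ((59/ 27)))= 70227/16225 = 4.33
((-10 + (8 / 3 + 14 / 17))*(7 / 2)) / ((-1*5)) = 1162/255 = 4.56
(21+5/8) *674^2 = 9823718.50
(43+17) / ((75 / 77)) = 308/5 = 61.60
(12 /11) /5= 12/55 = 0.22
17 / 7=2.43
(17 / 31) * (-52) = -884/31 = -28.52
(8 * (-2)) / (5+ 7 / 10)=-160/57 = -2.81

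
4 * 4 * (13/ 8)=26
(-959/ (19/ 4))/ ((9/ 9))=-3836/19 = -201.89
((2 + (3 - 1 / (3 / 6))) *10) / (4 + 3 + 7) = 15/7 = 2.14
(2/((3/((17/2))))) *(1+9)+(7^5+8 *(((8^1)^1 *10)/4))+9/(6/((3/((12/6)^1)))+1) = 255382/15 = 17025.47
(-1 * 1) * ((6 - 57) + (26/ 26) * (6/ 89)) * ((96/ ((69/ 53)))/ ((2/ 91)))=349802544/2047 = 170885.46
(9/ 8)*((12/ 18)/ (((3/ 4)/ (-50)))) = -50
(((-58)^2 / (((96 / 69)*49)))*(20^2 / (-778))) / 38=-483575/724318 = -0.67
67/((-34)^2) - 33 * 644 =-24567245/1156 = -21251.94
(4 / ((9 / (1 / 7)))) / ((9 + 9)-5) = 4/819 = 0.00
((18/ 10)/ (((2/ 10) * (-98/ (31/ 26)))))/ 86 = -279/219128 = 0.00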